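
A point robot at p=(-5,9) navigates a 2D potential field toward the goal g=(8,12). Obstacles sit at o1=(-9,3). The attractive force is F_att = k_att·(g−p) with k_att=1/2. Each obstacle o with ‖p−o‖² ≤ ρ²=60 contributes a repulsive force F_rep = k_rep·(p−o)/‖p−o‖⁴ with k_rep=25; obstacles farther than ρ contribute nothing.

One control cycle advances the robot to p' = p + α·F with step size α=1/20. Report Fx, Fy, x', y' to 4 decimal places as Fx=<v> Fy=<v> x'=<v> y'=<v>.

F_att = 1/2·(g−p) = 1/2·(13,3) = (6.5000,1.5000)
o1: d²=52 ≤ ρ²=60; F_rep = 25·(4,6)/52² = (0.0370,0.0555)
F = F_att + ΣF_rep = (6.5370,1.5555)
p' = p + 1/20·F = (-4.6732,9.0778)

Fx=6.5370 Fy=1.5555 x'=-4.6732 y'=9.0778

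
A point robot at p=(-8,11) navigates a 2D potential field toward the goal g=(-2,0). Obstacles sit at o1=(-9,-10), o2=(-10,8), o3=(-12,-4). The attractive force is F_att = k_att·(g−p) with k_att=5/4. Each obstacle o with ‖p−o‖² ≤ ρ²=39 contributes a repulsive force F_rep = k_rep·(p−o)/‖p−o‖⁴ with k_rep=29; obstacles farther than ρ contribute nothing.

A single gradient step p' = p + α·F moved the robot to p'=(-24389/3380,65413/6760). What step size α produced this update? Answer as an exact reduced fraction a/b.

F_att = 5/4·(g−p) = 5/4·(6,-11) = (7.5000,-13.7500)
o1: d²=442 > ρ²=39 → inactive
o2: d²=13 ≤ ρ²=39; F_rep = 29·(2,3)/13² = (0.3432,0.5148)
o3: d²=241 > ρ²=39 → inactive
F = F_att + ΣF_rep = (7.8432,-13.2352)
Δp = p'−p = (0.7843,-1.3235); α = Δx/Fx = (2651/3380) / (2651/338) = 1/10
check: Δy/Fy = (-8947/6760) / (-8947/676) = 1/10 ✓

α = 1/10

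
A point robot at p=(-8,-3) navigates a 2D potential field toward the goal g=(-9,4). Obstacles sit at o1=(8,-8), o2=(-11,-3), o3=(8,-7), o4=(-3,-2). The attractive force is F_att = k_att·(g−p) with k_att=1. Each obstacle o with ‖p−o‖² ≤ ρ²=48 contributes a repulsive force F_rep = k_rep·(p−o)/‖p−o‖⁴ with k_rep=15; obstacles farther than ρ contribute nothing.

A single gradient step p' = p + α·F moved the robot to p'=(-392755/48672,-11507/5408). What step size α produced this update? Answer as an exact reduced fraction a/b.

F_att = 1·(g−p) = 1·(-1,7) = (-1.0000,7.0000)
o1: d²=281 > ρ²=48 → inactive
o2: d²=9 ≤ ρ²=48; F_rep = 15·(3,0)/9² = (0.5556,0.0000)
o3: d²=272 > ρ²=48 → inactive
o4: d²=26 ≤ ρ²=48; F_rep = 15·(-5,-1)/26² = (-0.1109,-0.0222)
F = F_att + ΣF_rep = (-0.5554,6.9778)
Δp = p'−p = (-0.0694,0.8722); α = Δx/Fx = (-3379/48672) / (-3379/6084) = 1/8
check: Δy/Fy = (4717/5408) / (4717/676) = 1/8 ✓

α = 1/8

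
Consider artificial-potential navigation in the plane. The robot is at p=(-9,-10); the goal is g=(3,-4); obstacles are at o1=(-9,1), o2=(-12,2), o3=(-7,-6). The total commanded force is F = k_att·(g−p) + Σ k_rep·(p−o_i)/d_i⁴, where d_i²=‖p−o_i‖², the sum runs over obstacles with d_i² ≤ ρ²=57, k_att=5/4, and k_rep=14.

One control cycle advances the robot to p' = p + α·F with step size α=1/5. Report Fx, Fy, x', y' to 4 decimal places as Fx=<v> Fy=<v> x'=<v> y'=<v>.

Fx=14.9300 Fy=7.3600 x'=-6.0140 y'=-8.5280

F_att = 5/4·(g−p) = 5/4·(12,6) = (15.0000,7.5000)
o1: d²=121 > ρ²=57 → inactive
o2: d²=153 > ρ²=57 → inactive
o3: d²=20 ≤ ρ²=57; F_rep = 14·(-2,-4)/20² = (-0.0700,-0.1400)
F = F_att + ΣF_rep = (14.9300,7.3600)
p' = p + 1/5·F = (-6.0140,-8.5280)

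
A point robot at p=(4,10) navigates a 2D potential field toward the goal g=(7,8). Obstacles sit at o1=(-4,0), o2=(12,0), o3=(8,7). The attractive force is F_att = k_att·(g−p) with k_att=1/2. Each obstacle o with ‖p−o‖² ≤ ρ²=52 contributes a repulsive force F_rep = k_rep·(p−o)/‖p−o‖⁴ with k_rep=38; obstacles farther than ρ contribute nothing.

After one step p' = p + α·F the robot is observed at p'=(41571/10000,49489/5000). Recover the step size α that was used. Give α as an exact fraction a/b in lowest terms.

F_att = 1/2·(g−p) = 1/2·(3,-2) = (1.5000,-1.0000)
o1: d²=164 > ρ²=52 → inactive
o2: d²=164 > ρ²=52 → inactive
o3: d²=25 ≤ ρ²=52; F_rep = 38·(-4,3)/25² = (-0.2432,0.1824)
F = F_att + ΣF_rep = (1.2568,-0.8176)
Δp = p'−p = (0.1571,-0.1022); α = Δx/Fx = (1571/10000) / (1571/1250) = 1/8
check: Δy/Fy = (-511/5000) / (-511/625) = 1/8 ✓

α = 1/8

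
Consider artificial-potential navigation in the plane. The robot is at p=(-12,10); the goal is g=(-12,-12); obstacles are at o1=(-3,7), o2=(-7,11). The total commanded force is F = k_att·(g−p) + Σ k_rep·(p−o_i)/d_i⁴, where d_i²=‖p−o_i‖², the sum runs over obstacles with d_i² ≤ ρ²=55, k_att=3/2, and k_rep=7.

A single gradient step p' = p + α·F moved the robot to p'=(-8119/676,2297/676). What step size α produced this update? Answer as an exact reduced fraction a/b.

α = 1/5

F_att = 3/2·(g−p) = 3/2·(0,-22) = (0.0000,-33.0000)
o1: d²=90 > ρ²=55 → inactive
o2: d²=26 ≤ ρ²=55; F_rep = 7·(-5,-1)/26² = (-0.0518,-0.0104)
F = F_att + ΣF_rep = (-0.0518,-33.0104)
Δp = p'−p = (-0.0104,-6.6021); α = Δx/Fx = (-7/676) / (-35/676) = 1/5
check: Δy/Fy = (-4463/676) / (-22315/676) = 1/5 ✓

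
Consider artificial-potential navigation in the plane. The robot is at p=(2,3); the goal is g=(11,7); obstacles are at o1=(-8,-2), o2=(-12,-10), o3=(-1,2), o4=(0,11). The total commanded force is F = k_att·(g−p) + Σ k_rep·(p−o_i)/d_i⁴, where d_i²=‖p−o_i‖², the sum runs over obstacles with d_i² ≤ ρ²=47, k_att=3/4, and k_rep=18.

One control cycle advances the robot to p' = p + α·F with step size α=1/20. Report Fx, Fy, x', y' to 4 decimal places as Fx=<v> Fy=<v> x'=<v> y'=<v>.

Fx=7.2900 Fy=3.1800 x'=2.3645 y'=3.1590

F_att = 3/4·(g−p) = 3/4·(9,4) = (6.7500,3.0000)
o1: d²=125 > ρ²=47 → inactive
o2: d²=365 > ρ²=47 → inactive
o3: d²=10 ≤ ρ²=47; F_rep = 18·(3,1)/10² = (0.5400,0.1800)
o4: d²=68 > ρ²=47 → inactive
F = F_att + ΣF_rep = (7.2900,3.1800)
p' = p + 1/20·F = (2.3645,3.1590)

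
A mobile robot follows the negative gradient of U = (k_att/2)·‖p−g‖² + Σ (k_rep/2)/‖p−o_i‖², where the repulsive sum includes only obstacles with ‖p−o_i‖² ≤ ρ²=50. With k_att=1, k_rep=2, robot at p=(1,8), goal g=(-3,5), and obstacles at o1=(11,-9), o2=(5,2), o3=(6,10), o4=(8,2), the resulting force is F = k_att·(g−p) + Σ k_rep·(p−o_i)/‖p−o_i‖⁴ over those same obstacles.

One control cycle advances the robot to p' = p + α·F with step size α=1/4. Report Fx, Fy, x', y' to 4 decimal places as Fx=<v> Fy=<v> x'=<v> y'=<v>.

F_att = 1·(g−p) = 1·(-4,-3) = (-4.0000,-3.0000)
o1: d²=389 > ρ²=50 → inactive
o2: d²=52 > ρ²=50 → inactive
o3: d²=29 ≤ ρ²=50; F_rep = 2·(-5,-2)/29² = (-0.0119,-0.0048)
o4: d²=85 > ρ²=50 → inactive
F = F_att + ΣF_rep = (-4.0119,-3.0048)
p' = p + 1/4·F = (-0.0030,7.2488)

Fx=-4.0119 Fy=-3.0048 x'=-0.0030 y'=7.2488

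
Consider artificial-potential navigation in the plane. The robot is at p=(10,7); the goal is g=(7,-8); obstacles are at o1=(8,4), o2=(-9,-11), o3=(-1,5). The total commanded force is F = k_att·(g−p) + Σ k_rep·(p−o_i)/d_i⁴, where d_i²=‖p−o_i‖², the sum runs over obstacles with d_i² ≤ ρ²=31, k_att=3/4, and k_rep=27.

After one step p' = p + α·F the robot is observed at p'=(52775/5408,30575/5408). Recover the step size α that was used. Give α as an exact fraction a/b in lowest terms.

F_att = 3/4·(g−p) = 3/4·(-3,-15) = (-2.2500,-11.2500)
o1: d²=13 ≤ ρ²=31; F_rep = 27·(2,3)/13² = (0.3195,0.4793)
o2: d²=685 > ρ²=31 → inactive
o3: d²=125 > ρ²=31 → inactive
F = F_att + ΣF_rep = (-1.9305,-10.7707)
Δp = p'−p = (-0.2413,-1.3463); α = Δx/Fx = (-1305/5408) / (-1305/676) = 1/8
check: Δy/Fy = (-7281/5408) / (-7281/676) = 1/8 ✓

α = 1/8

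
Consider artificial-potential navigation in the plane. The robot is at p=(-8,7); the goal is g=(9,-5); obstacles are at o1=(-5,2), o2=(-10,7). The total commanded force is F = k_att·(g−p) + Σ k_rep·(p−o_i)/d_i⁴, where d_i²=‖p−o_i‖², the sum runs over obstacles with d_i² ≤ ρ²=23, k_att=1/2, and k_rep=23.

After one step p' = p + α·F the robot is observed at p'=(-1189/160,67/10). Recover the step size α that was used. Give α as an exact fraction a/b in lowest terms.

F_att = 1/2·(g−p) = 1/2·(17,-12) = (8.5000,-6.0000)
o1: d²=34 > ρ²=23 → inactive
o2: d²=4 ≤ ρ²=23; F_rep = 23·(2,0)/4² = (2.8750,0.0000)
F = F_att + ΣF_rep = (11.3750,-6.0000)
Δp = p'−p = (0.5687,-0.3000); α = Δx/Fx = (91/160) / (91/8) = 1/20
check: Δy/Fy = (-3/10) / (-6) = 1/20 ✓

α = 1/20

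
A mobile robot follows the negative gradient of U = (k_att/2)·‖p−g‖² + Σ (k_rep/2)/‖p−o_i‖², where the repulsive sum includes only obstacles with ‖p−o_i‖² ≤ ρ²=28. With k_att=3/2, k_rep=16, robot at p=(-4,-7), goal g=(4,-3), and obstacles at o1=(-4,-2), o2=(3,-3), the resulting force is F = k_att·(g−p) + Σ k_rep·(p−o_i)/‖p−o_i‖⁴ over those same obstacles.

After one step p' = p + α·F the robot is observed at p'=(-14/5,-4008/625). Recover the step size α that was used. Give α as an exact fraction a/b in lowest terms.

α = 1/10

F_att = 3/2·(g−p) = 3/2·(8,4) = (12.0000,6.0000)
o1: d²=25 ≤ ρ²=28; F_rep = 16·(0,-5)/25² = (0.0000,-0.1280)
o2: d²=65 > ρ²=28 → inactive
F = F_att + ΣF_rep = (12.0000,5.8720)
Δp = p'−p = (1.2000,0.5872); α = Δx/Fx = (6/5) / (12) = 1/10
check: Δy/Fy = (367/625) / (734/125) = 1/10 ✓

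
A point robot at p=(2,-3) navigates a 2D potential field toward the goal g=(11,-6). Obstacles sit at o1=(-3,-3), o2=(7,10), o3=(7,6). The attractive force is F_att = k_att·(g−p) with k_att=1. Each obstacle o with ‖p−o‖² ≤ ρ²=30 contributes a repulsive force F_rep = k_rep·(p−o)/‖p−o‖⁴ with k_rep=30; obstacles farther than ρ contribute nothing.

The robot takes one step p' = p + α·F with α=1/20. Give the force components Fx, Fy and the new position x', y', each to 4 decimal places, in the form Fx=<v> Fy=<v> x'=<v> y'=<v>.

Fx=9.2400 Fy=-3.0000 x'=2.4620 y'=-3.1500

F_att = 1·(g−p) = 1·(9,-3) = (9.0000,-3.0000)
o1: d²=25 ≤ ρ²=30; F_rep = 30·(5,0)/25² = (0.2400,0.0000)
o2: d²=194 > ρ²=30 → inactive
o3: d²=106 > ρ²=30 → inactive
F = F_att + ΣF_rep = (9.2400,-3.0000)
p' = p + 1/20·F = (2.4620,-3.1500)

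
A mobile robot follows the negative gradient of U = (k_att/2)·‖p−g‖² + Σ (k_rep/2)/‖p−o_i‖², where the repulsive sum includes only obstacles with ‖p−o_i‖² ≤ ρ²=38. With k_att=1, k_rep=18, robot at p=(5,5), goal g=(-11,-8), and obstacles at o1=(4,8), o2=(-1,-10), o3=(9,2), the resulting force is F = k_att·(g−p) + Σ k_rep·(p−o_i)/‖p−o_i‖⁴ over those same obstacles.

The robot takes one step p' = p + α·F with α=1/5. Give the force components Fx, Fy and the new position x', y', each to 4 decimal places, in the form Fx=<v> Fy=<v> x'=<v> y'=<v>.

F_att = 1·(g−p) = 1·(-16,-13) = (-16.0000,-13.0000)
o1: d²=10 ≤ ρ²=38; F_rep = 18·(1,-3)/10² = (0.1800,-0.5400)
o2: d²=261 > ρ²=38 → inactive
o3: d²=25 ≤ ρ²=38; F_rep = 18·(-4,3)/25² = (-0.1152,0.0864)
F = F_att + ΣF_rep = (-15.9352,-13.4536)
p' = p + 1/5·F = (1.8130,2.3093)

Fx=-15.9352 Fy=-13.4536 x'=1.8130 y'=2.3093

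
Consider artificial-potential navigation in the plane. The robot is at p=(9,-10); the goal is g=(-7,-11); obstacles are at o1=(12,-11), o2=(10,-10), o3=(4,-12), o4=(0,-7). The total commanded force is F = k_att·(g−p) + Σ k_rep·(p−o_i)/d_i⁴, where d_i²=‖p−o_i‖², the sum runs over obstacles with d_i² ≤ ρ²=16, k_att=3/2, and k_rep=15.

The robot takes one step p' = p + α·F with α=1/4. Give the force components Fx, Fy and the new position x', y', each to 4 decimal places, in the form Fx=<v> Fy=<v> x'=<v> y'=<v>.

F_att = 3/2·(g−p) = 3/2·(-16,-1) = (-24.0000,-1.5000)
o1: d²=10 ≤ ρ²=16; F_rep = 15·(-3,1)/10² = (-0.4500,0.1500)
o2: d²=1 ≤ ρ²=16; F_rep = 15·(-1,0)/1² = (-15.0000,0.0000)
o3: d²=29 > ρ²=16 → inactive
o4: d²=90 > ρ²=16 → inactive
F = F_att + ΣF_rep = (-39.4500,-1.3500)
p' = p + 1/4·F = (-0.8625,-10.3375)

Fx=-39.4500 Fy=-1.3500 x'=-0.8625 y'=-10.3375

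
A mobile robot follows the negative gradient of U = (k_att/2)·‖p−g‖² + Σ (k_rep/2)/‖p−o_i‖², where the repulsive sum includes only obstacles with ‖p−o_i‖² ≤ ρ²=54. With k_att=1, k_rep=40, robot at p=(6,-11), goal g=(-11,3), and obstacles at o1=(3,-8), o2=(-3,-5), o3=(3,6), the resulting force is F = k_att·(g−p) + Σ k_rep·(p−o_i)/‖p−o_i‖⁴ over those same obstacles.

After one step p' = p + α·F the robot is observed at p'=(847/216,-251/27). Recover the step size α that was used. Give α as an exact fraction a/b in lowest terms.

α = 1/8

F_att = 1·(g−p) = 1·(-17,14) = (-17.0000,14.0000)
o1: d²=18 ≤ ρ²=54; F_rep = 40·(3,-3)/18² = (0.3704,-0.3704)
o2: d²=117 > ρ²=54 → inactive
o3: d²=298 > ρ²=54 → inactive
F = F_att + ΣF_rep = (-16.6296,13.6296)
Δp = p'−p = (-2.0787,1.7037); α = Δx/Fx = (-449/216) / (-449/27) = 1/8
check: Δy/Fy = (46/27) / (368/27) = 1/8 ✓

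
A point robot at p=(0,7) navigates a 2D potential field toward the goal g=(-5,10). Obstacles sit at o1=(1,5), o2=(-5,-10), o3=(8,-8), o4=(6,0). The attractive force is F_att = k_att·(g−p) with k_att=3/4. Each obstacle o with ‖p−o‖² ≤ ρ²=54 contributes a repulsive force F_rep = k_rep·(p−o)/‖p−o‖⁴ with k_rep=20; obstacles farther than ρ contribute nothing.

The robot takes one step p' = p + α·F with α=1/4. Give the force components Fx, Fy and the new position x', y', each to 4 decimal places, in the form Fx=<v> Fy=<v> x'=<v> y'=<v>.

Fx=-4.5500 Fy=3.8500 x'=-1.1375 y'=7.9625

F_att = 3/4·(g−p) = 3/4·(-5,3) = (-3.7500,2.2500)
o1: d²=5 ≤ ρ²=54; F_rep = 20·(-1,2)/5² = (-0.8000,1.6000)
o2: d²=314 > ρ²=54 → inactive
o3: d²=289 > ρ²=54 → inactive
o4: d²=85 > ρ²=54 → inactive
F = F_att + ΣF_rep = (-4.5500,3.8500)
p' = p + 1/4·F = (-1.1375,7.9625)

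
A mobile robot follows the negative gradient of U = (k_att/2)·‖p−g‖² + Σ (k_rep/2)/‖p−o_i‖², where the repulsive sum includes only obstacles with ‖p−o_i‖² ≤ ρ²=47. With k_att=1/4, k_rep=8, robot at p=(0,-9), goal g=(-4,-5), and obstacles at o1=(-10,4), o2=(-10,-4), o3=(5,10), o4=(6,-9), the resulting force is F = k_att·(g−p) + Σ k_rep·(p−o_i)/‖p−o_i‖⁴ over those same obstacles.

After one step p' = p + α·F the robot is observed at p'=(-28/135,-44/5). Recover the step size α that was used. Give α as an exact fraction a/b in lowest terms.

F_att = 1/4·(g−p) = 1/4·(-4,4) = (-1.0000,1.0000)
o1: d²=269 > ρ²=47 → inactive
o2: d²=125 > ρ²=47 → inactive
o3: d²=386 > ρ²=47 → inactive
o4: d²=36 ≤ ρ²=47; F_rep = 8·(-6,0)/36² = (-0.0370,0.0000)
F = F_att + ΣF_rep = (-1.0370,1.0000)
Δp = p'−p = (-0.2074,0.2000); α = Δx/Fx = (-28/135) / (-28/27) = 1/5
check: Δy/Fy = (1/5) / (1) = 1/5 ✓

α = 1/5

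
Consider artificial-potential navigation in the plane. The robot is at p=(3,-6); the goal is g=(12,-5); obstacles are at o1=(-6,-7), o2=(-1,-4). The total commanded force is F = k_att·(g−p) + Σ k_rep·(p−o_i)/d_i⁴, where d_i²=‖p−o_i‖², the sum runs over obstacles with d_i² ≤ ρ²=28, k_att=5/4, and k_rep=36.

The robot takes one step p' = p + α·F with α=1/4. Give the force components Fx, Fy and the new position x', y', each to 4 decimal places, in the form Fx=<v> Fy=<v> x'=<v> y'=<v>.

F_att = 5/4·(g−p) = 5/4·(9,1) = (11.2500,1.2500)
o1: d²=82 > ρ²=28 → inactive
o2: d²=20 ≤ ρ²=28; F_rep = 36·(4,-2)/20² = (0.3600,-0.1800)
F = F_att + ΣF_rep = (11.6100,1.0700)
p' = p + 1/4·F = (5.9025,-5.7325)

Fx=11.6100 Fy=1.0700 x'=5.9025 y'=-5.7325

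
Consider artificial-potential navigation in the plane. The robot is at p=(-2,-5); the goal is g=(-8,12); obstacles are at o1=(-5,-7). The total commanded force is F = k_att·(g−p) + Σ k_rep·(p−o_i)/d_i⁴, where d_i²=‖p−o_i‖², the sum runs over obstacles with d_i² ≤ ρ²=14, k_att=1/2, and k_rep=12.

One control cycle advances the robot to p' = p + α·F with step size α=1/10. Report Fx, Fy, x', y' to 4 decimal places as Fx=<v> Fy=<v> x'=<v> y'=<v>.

F_att = 1/2·(g−p) = 1/2·(-6,17) = (-3.0000,8.5000)
o1: d²=13 ≤ ρ²=14; F_rep = 12·(3,2)/13² = (0.2130,0.1420)
F = F_att + ΣF_rep = (-2.7870,8.6420)
p' = p + 1/10·F = (-2.2787,-4.1358)

Fx=-2.7870 Fy=8.6420 x'=-2.2787 y'=-4.1358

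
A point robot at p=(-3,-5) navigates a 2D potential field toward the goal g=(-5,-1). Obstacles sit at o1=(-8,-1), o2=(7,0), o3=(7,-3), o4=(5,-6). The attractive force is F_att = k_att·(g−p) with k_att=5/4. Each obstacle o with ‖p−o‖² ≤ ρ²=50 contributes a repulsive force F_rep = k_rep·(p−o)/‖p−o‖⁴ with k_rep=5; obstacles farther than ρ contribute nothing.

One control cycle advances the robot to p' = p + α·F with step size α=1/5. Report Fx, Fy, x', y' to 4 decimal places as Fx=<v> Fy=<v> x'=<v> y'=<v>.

Fx=-2.4851 Fy=4.9881 x'=-3.4970 y'=-4.0024

F_att = 5/4·(g−p) = 5/4·(-2,4) = (-2.5000,5.0000)
o1: d²=41 ≤ ρ²=50; F_rep = 5·(5,-4)/41² = (0.0149,-0.0119)
o2: d²=125 > ρ²=50 → inactive
o3: d²=104 > ρ²=50 → inactive
o4: d²=65 > ρ²=50 → inactive
F = F_att + ΣF_rep = (-2.4851,4.9881)
p' = p + 1/5·F = (-3.4970,-4.0024)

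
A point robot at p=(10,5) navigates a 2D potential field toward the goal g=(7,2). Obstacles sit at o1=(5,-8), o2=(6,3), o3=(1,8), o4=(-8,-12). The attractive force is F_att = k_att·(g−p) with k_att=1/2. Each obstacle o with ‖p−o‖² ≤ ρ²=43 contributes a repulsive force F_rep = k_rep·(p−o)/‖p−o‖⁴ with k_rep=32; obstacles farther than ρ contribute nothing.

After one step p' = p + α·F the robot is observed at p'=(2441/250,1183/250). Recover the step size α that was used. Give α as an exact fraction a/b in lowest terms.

α = 1/5

F_att = 1/2·(g−p) = 1/2·(-3,-3) = (-1.5000,-1.5000)
o1: d²=194 > ρ²=43 → inactive
o2: d²=20 ≤ ρ²=43; F_rep = 32·(4,2)/20² = (0.3200,0.1600)
o3: d²=90 > ρ²=43 → inactive
o4: d²=613 > ρ²=43 → inactive
F = F_att + ΣF_rep = (-1.1800,-1.3400)
Δp = p'−p = (-0.2360,-0.2680); α = Δx/Fx = (-59/250) / (-59/50) = 1/5
check: Δy/Fy = (-67/250) / (-67/50) = 1/5 ✓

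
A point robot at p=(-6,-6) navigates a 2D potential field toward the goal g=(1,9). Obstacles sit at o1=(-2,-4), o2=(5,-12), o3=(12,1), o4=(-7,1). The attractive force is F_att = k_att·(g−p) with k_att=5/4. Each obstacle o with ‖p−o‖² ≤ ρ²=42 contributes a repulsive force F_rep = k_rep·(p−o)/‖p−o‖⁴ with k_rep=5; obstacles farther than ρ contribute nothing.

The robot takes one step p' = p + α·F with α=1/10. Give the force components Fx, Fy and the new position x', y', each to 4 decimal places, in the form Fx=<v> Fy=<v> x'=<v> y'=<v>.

F_att = 5/4·(g−p) = 5/4·(7,15) = (8.7500,18.7500)
o1: d²=20 ≤ ρ²=42; F_rep = 5·(-4,-2)/20² = (-0.0500,-0.0250)
o2: d²=157 > ρ²=42 → inactive
o3: d²=373 > ρ²=42 → inactive
o4: d²=50 > ρ²=42 → inactive
F = F_att + ΣF_rep = (8.7000,18.7250)
p' = p + 1/10·F = (-5.1300,-4.1275)

Fx=8.7000 Fy=18.7250 x'=-5.1300 y'=-4.1275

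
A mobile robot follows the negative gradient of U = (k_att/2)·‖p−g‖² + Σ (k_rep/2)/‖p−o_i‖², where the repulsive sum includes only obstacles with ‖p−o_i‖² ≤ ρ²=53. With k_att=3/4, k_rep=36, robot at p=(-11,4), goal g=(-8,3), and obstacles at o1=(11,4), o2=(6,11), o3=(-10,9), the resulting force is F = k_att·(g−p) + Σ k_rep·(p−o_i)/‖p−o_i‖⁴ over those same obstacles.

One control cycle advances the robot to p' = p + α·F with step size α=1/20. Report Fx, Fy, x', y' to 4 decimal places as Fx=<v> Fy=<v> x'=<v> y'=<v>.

F_att = 3/4·(g−p) = 3/4·(3,-1) = (2.2500,-0.7500)
o1: d²=484 > ρ²=53 → inactive
o2: d²=338 > ρ²=53 → inactive
o3: d²=26 ≤ ρ²=53; F_rep = 36·(-1,-5)/26² = (-0.0533,-0.2663)
F = F_att + ΣF_rep = (2.1967,-1.0163)
p' = p + 1/20·F = (-10.8902,3.9492)

Fx=2.1967 Fy=-1.0163 x'=-10.8902 y'=3.9492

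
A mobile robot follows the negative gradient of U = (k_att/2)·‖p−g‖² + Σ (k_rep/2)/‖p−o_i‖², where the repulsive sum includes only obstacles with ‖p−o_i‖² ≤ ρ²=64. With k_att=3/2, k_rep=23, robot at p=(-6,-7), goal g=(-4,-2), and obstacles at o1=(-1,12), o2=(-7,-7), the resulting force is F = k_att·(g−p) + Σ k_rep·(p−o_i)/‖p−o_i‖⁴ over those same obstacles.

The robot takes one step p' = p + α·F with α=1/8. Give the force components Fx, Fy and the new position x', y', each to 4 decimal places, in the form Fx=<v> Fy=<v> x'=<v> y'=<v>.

F_att = 3/2·(g−p) = 3/2·(2,5) = (3.0000,7.5000)
o1: d²=386 > ρ²=64 → inactive
o2: d²=1 ≤ ρ²=64; F_rep = 23·(1,0)/1² = (23.0000,0.0000)
F = F_att + ΣF_rep = (26.0000,7.5000)
p' = p + 1/8·F = (-2.7500,-6.0625)

Fx=26.0000 Fy=7.5000 x'=-2.7500 y'=-6.0625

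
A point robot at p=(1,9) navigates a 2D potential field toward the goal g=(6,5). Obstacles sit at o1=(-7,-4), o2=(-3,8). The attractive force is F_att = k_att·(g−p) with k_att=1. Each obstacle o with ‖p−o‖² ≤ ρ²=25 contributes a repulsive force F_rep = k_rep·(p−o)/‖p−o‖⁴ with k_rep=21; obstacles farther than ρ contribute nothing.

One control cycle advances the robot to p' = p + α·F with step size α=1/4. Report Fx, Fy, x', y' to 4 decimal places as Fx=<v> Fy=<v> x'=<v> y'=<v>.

Fx=5.2907 Fy=-3.9273 x'=2.3227 y'=8.0182

F_att = 1·(g−p) = 1·(5,-4) = (5.0000,-4.0000)
o1: d²=233 > ρ²=25 → inactive
o2: d²=17 ≤ ρ²=25; F_rep = 21·(4,1)/17² = (0.2907,0.0727)
F = F_att + ΣF_rep = (5.2907,-3.9273)
p' = p + 1/4·F = (2.3227,8.0182)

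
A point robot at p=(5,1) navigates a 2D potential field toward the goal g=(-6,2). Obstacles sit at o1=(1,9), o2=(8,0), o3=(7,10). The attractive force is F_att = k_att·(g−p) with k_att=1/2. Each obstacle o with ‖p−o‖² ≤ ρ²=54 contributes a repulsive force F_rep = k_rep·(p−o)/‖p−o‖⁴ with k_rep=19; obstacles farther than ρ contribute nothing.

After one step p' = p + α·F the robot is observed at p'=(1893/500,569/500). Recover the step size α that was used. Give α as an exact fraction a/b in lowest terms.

α = 1/5

F_att = 1/2·(g−p) = 1/2·(-11,1) = (-5.5000,0.5000)
o1: d²=80 > ρ²=54 → inactive
o2: d²=10 ≤ ρ²=54; F_rep = 19·(-3,1)/10² = (-0.5700,0.1900)
o3: d²=85 > ρ²=54 → inactive
F = F_att + ΣF_rep = (-6.0700,0.6900)
Δp = p'−p = (-1.2140,0.1380); α = Δx/Fx = (-607/500) / (-607/100) = 1/5
check: Δy/Fy = (69/500) / (69/100) = 1/5 ✓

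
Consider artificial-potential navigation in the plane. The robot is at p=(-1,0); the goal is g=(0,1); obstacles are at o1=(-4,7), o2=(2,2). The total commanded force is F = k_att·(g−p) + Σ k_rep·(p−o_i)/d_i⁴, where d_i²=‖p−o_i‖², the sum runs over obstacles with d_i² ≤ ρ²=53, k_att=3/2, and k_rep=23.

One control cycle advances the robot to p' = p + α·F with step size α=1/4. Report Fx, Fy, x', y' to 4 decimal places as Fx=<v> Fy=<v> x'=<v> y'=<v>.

F_att = 3/2·(g−p) = 3/2·(1,1) = (1.5000,1.5000)
o1: d²=58 > ρ²=53 → inactive
o2: d²=13 ≤ ρ²=53; F_rep = 23·(-3,-2)/13² = (-0.4083,-0.2722)
F = F_att + ΣF_rep = (1.0917,1.2278)
p' = p + 1/4·F = (-0.7271,0.3070)

Fx=1.0917 Fy=1.2278 x'=-0.7271 y'=0.3070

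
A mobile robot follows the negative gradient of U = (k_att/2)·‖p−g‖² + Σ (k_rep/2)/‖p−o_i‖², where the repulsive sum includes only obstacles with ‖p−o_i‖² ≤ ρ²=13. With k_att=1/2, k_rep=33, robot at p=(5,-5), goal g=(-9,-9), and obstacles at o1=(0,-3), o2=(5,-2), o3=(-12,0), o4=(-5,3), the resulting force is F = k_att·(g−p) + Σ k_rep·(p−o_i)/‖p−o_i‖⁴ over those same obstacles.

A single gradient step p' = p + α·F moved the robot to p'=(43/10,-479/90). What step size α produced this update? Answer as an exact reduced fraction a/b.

α = 1/10

F_att = 1/2·(g−p) = 1/2·(-14,-4) = (-7.0000,-2.0000)
o1: d²=29 > ρ²=13 → inactive
o2: d²=9 ≤ ρ²=13; F_rep = 33·(0,-3)/9² = (0.0000,-1.2222)
o3: d²=314 > ρ²=13 → inactive
o4: d²=164 > ρ²=13 → inactive
F = F_att + ΣF_rep = (-7.0000,-3.2222)
Δp = p'−p = (-0.7000,-0.3222); α = Δx/Fx = (-7/10) / (-7) = 1/10
check: Δy/Fy = (-29/90) / (-29/9) = 1/10 ✓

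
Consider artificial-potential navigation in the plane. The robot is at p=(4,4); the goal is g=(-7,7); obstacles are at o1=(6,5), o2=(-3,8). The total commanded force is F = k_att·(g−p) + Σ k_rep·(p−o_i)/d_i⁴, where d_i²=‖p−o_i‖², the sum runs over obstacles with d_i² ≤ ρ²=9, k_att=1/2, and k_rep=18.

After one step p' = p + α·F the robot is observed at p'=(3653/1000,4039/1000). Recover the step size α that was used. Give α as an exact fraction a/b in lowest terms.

F_att = 1/2·(g−p) = 1/2·(-11,3) = (-5.5000,1.5000)
o1: d²=5 ≤ ρ²=9; F_rep = 18·(-2,-1)/5² = (-1.4400,-0.7200)
o2: d²=65 > ρ²=9 → inactive
F = F_att + ΣF_rep = (-6.9400,0.7800)
Δp = p'−p = (-0.3470,0.0390); α = Δx/Fx = (-347/1000) / (-347/50) = 1/20
check: Δy/Fy = (39/1000) / (39/50) = 1/20 ✓

α = 1/20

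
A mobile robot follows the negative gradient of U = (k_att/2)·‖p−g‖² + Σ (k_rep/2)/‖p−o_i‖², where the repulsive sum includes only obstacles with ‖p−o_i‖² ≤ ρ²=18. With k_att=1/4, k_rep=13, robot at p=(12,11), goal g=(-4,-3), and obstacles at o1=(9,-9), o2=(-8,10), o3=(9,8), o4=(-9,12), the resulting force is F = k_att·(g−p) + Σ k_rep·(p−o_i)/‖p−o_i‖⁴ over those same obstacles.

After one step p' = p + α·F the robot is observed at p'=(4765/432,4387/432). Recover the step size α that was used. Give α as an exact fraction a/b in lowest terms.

F_att = 1/4·(g−p) = 1/4·(-16,-14) = (-4.0000,-3.5000)
o1: d²=409 > ρ²=18 → inactive
o2: d²=401 > ρ²=18 → inactive
o3: d²=18 ≤ ρ²=18; F_rep = 13·(3,3)/18² = (0.1204,0.1204)
o4: d²=442 > ρ²=18 → inactive
F = F_att + ΣF_rep = (-3.8796,-3.3796)
Δp = p'−p = (-0.9699,-0.8449); α = Δx/Fx = (-419/432) / (-419/108) = 1/4
check: Δy/Fy = (-365/432) / (-365/108) = 1/4 ✓

α = 1/4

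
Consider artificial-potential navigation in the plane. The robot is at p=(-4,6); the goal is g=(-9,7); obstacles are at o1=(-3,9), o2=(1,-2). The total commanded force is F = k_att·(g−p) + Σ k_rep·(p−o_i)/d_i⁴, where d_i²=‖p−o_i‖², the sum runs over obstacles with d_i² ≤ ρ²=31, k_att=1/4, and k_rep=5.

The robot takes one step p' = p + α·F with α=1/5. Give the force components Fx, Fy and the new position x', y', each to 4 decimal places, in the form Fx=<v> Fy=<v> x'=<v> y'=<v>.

F_att = 1/4·(g−p) = 1/4·(-5,1) = (-1.2500,0.2500)
o1: d²=10 ≤ ρ²=31; F_rep = 5·(-1,-3)/10² = (-0.0500,-0.1500)
o2: d²=89 > ρ²=31 → inactive
F = F_att + ΣF_rep = (-1.3000,0.1000)
p' = p + 1/5·F = (-4.2600,6.0200)

Fx=-1.3000 Fy=0.1000 x'=-4.2600 y'=6.0200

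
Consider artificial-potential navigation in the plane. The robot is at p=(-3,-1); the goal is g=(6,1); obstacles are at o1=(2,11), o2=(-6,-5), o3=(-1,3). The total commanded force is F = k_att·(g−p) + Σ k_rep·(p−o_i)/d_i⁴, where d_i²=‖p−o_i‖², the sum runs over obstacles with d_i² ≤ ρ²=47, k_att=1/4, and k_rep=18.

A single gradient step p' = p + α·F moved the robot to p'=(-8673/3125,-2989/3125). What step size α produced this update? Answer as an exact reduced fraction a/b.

α = 1/10

F_att = 1/4·(g−p) = 1/4·(9,2) = (2.2500,0.5000)
o1: d²=169 > ρ²=47 → inactive
o2: d²=25 ≤ ρ²=47; F_rep = 18·(3,4)/25² = (0.0864,0.1152)
o3: d²=20 ≤ ρ²=47; F_rep = 18·(-2,-4)/20² = (-0.0900,-0.1800)
F = F_att + ΣF_rep = (2.2464,0.4352)
Δp = p'−p = (0.2246,0.0435); α = Δx/Fx = (702/3125) / (1404/625) = 1/10
check: Δy/Fy = (136/3125) / (272/625) = 1/10 ✓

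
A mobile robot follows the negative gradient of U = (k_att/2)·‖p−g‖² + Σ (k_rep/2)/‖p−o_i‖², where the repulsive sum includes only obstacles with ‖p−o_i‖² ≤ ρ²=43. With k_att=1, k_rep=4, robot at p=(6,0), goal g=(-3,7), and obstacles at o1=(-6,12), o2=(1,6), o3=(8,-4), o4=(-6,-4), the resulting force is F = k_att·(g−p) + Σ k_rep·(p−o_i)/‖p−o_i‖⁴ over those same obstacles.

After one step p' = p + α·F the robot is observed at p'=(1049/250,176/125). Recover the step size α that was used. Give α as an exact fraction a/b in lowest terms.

α = 1/5

F_att = 1·(g−p) = 1·(-9,7) = (-9.0000,7.0000)
o1: d²=288 > ρ²=43 → inactive
o2: d²=61 > ρ²=43 → inactive
o3: d²=20 ≤ ρ²=43; F_rep = 4·(-2,4)/20² = (-0.0200,0.0400)
o4: d²=160 > ρ²=43 → inactive
F = F_att + ΣF_rep = (-9.0200,7.0400)
Δp = p'−p = (-1.8040,1.4080); α = Δx/Fx = (-451/250) / (-451/50) = 1/5
check: Δy/Fy = (176/125) / (176/25) = 1/5 ✓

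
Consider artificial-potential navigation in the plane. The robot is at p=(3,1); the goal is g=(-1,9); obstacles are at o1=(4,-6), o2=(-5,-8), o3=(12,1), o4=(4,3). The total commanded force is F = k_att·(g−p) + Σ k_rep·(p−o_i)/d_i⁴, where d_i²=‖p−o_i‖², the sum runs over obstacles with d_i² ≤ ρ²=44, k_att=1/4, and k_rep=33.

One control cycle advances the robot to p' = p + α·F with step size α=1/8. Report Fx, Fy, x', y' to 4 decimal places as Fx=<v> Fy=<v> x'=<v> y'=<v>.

F_att = 1/4·(g−p) = 1/4·(-4,8) = (-1.0000,2.0000)
o1: d²=50 > ρ²=44 → inactive
o2: d²=145 > ρ²=44 → inactive
o3: d²=81 > ρ²=44 → inactive
o4: d²=5 ≤ ρ²=44; F_rep = 33·(-1,-2)/5² = (-1.3200,-2.6400)
F = F_att + ΣF_rep = (-2.3200,-0.6400)
p' = p + 1/8·F = (2.7100,0.9200)

Fx=-2.3200 Fy=-0.6400 x'=2.7100 y'=0.9200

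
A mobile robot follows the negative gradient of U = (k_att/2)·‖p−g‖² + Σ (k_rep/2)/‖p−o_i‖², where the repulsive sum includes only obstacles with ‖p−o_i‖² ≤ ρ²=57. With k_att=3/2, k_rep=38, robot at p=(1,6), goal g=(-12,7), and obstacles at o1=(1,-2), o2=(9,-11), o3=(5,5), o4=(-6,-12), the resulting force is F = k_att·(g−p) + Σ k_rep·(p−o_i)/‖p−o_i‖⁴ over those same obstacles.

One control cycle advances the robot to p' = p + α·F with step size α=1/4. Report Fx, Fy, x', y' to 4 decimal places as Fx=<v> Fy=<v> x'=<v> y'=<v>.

F_att = 3/2·(g−p) = 3/2·(-13,1) = (-19.5000,1.5000)
o1: d²=64 > ρ²=57 → inactive
o2: d²=353 > ρ²=57 → inactive
o3: d²=17 ≤ ρ²=57; F_rep = 38·(-4,1)/17² = (-0.5260,0.1315)
o4: d²=373 > ρ²=57 → inactive
F = F_att + ΣF_rep = (-20.0260,1.6315)
p' = p + 1/4·F = (-4.0065,6.4079)

Fx=-20.0260 Fy=1.6315 x'=-4.0065 y'=6.4079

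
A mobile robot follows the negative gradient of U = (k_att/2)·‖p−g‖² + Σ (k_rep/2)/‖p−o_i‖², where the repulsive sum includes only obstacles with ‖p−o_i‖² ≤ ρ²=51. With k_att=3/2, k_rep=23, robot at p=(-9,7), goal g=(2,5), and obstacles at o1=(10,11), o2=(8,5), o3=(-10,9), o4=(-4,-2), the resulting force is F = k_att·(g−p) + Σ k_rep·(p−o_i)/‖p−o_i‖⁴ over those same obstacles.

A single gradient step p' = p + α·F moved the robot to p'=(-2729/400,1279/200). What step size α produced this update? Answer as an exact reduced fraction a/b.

α = 1/8

F_att = 3/2·(g−p) = 3/2·(11,-2) = (16.5000,-3.0000)
o1: d²=377 > ρ²=51 → inactive
o2: d²=293 > ρ²=51 → inactive
o3: d²=5 ≤ ρ²=51; F_rep = 23·(1,-2)/5² = (0.9200,-1.8400)
o4: d²=106 > ρ²=51 → inactive
F = F_att + ΣF_rep = (17.4200,-4.8400)
Δp = p'−p = (2.1775,-0.6050); α = Δx/Fx = (871/400) / (871/50) = 1/8
check: Δy/Fy = (-121/200) / (-121/25) = 1/8 ✓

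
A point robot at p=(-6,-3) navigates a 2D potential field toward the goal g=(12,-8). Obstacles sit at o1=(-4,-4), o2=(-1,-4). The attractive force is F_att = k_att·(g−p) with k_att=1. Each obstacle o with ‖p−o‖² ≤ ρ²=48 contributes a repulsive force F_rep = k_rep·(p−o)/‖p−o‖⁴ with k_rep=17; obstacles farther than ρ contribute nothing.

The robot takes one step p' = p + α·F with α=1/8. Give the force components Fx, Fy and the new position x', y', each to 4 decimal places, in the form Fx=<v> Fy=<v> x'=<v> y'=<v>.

Fx=16.5143 Fy=-4.2949 x'=-3.9357 y'=-3.5369

F_att = 1·(g−p) = 1·(18,-5) = (18.0000,-5.0000)
o1: d²=5 ≤ ρ²=48; F_rep = 17·(-2,1)/5² = (-1.3600,0.6800)
o2: d²=26 ≤ ρ²=48; F_rep = 17·(-5,1)/26² = (-0.1257,0.0251)
F = F_att + ΣF_rep = (16.5143,-4.2949)
p' = p + 1/8·F = (-3.9357,-3.5369)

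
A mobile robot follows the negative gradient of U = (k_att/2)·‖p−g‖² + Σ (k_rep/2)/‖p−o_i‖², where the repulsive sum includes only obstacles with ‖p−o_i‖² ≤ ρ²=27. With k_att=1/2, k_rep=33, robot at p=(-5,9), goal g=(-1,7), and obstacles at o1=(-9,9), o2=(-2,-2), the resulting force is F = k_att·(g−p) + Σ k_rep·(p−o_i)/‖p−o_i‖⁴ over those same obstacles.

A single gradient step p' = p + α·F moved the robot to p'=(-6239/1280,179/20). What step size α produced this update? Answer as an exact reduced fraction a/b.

F_att = 1/2·(g−p) = 1/2·(4,-2) = (2.0000,-1.0000)
o1: d²=16 ≤ ρ²=27; F_rep = 33·(4,0)/16² = (0.5156,0.0000)
o2: d²=130 > ρ²=27 → inactive
F = F_att + ΣF_rep = (2.5156,-1.0000)
Δp = p'−p = (0.1258,-0.0500); α = Δx/Fx = (161/1280) / (161/64) = 1/20
check: Δy/Fy = (-1/20) / (-1) = 1/20 ✓

α = 1/20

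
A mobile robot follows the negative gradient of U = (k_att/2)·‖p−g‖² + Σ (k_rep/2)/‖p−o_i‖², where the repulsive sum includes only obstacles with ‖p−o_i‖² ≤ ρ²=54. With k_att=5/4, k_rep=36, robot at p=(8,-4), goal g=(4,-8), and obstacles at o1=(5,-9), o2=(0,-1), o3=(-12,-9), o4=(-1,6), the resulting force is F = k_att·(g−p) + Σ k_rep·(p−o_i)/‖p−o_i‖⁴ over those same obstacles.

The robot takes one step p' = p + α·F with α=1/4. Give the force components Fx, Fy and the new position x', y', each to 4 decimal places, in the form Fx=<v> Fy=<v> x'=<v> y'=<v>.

Fx=-4.9066 Fy=-4.8443 x'=6.7734 y'=-5.2111

F_att = 5/4·(g−p) = 5/4·(-4,-4) = (-5.0000,-5.0000)
o1: d²=34 ≤ ρ²=54; F_rep = 36·(3,5)/34² = (0.0934,0.1557)
o2: d²=73 > ρ²=54 → inactive
o3: d²=425 > ρ²=54 → inactive
o4: d²=181 > ρ²=54 → inactive
F = F_att + ΣF_rep = (-4.9066,-4.8443)
p' = p + 1/4·F = (6.7734,-5.2111)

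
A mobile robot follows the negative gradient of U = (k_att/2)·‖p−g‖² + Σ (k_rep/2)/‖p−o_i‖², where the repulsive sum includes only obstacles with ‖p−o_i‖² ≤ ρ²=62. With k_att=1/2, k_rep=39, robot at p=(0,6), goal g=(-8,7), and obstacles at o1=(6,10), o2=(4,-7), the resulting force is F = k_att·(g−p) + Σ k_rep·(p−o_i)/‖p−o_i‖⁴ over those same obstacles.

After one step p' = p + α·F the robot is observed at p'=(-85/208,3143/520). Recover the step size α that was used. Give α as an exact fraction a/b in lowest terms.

F_att = 1/2·(g−p) = 1/2·(-8,1) = (-4.0000,0.5000)
o1: d²=52 ≤ ρ²=62; F_rep = 39·(-6,-4)/52² = (-0.0865,-0.0577)
o2: d²=185 > ρ²=62 → inactive
F = F_att + ΣF_rep = (-4.0865,0.4423)
Δp = p'−p = (-0.4087,0.0442); α = Δx/Fx = (-85/208) / (-425/104) = 1/10
check: Δy/Fy = (23/520) / (23/52) = 1/10 ✓

α = 1/10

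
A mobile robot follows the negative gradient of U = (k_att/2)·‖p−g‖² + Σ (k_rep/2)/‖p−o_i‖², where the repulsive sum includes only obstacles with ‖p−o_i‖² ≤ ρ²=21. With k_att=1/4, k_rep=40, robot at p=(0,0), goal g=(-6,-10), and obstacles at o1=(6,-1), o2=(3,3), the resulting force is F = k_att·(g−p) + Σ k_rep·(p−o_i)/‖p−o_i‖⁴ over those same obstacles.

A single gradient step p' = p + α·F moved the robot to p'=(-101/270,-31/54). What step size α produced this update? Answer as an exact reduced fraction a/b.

α = 1/5

F_att = 1/4·(g−p) = 1/4·(-6,-10) = (-1.5000,-2.5000)
o1: d²=37 > ρ²=21 → inactive
o2: d²=18 ≤ ρ²=21; F_rep = 40·(-3,-3)/18² = (-0.3704,-0.3704)
F = F_att + ΣF_rep = (-1.8704,-2.8704)
Δp = p'−p = (-0.3741,-0.5741); α = Δx/Fx = (-101/270) / (-101/54) = 1/5
check: Δy/Fy = (-31/54) / (-155/54) = 1/5 ✓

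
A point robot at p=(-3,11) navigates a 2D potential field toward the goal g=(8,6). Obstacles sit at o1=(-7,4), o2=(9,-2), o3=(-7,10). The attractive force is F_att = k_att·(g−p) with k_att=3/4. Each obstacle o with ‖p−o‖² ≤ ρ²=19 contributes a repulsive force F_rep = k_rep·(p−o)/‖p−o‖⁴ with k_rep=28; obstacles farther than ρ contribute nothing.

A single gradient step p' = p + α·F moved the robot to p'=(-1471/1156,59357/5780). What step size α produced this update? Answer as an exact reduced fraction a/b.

F_att = 3/4·(g−p) = 3/4·(11,-5) = (8.2500,-3.7500)
o1: d²=65 > ρ²=19 → inactive
o2: d²=313 > ρ²=19 → inactive
o3: d²=17 ≤ ρ²=19; F_rep = 28·(4,1)/17² = (0.3875,0.0969)
F = F_att + ΣF_rep = (8.6375,-3.6531)
Δp = p'−p = (1.7275,-0.7306); α = Δx/Fx = (1997/1156) / (9985/1156) = 1/5
check: Δy/Fy = (-4223/5780) / (-4223/1156) = 1/5 ✓

α = 1/5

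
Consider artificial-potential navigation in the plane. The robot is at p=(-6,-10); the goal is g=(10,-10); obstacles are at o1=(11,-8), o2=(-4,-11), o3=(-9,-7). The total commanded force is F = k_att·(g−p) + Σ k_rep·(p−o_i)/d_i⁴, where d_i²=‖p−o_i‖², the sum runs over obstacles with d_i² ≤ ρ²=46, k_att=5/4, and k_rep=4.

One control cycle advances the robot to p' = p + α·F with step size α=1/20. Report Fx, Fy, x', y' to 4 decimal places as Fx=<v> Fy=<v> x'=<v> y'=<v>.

F_att = 5/4·(g−p) = 5/4·(16,0) = (20.0000,0.0000)
o1: d²=293 > ρ²=46 → inactive
o2: d²=5 ≤ ρ²=46; F_rep = 4·(-2,1)/5² = (-0.3200,0.1600)
o3: d²=18 ≤ ρ²=46; F_rep = 4·(3,-3)/18² = (0.0370,-0.0370)
F = F_att + ΣF_rep = (19.7170,0.1230)
p' = p + 1/20·F = (-5.0141,-9.9939)

Fx=19.7170 Fy=0.1230 x'=-5.0141 y'=-9.9939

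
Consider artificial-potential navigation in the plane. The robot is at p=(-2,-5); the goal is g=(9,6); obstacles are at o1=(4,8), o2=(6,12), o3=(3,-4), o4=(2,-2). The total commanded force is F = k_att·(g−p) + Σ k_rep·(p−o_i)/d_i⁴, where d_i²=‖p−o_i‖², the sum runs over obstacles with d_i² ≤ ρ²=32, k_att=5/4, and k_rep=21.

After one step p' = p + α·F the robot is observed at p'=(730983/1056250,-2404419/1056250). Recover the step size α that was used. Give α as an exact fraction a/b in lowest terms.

α = 1/5

F_att = 5/4·(g−p) = 5/4·(11,11) = (13.7500,13.7500)
o1: d²=205 > ρ²=32 → inactive
o2: d²=353 > ρ²=32 → inactive
o3: d²=26 ≤ ρ²=32; F_rep = 21·(-5,-1)/26² = (-0.1553,-0.0311)
o4: d²=25 ≤ ρ²=32; F_rep = 21·(-4,-3)/25² = (-0.1344,-0.1008)
F = F_att + ΣF_rep = (13.4603,13.6181)
Δp = p'−p = (2.6921,2.7236); α = Δx/Fx = (2843483/1056250) / (2843483/211250) = 1/5
check: Δy/Fy = (2876831/1056250) / (2876831/211250) = 1/5 ✓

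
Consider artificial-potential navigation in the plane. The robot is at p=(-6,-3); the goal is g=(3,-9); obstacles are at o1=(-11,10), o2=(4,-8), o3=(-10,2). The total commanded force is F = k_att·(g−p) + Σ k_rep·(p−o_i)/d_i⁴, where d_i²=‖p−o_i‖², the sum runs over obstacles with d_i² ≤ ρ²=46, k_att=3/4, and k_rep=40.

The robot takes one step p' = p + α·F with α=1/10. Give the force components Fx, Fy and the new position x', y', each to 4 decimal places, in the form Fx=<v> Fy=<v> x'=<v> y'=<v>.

F_att = 3/4·(g−p) = 3/4·(9,-6) = (6.7500,-4.5000)
o1: d²=194 > ρ²=46 → inactive
o2: d²=125 > ρ²=46 → inactive
o3: d²=41 ≤ ρ²=46; F_rep = 40·(4,-5)/41² = (0.0952,-0.1190)
F = F_att + ΣF_rep = (6.8452,-4.6190)
p' = p + 1/10·F = (-5.3155,-3.4619)

Fx=6.8452 Fy=-4.6190 x'=-5.3155 y'=-3.4619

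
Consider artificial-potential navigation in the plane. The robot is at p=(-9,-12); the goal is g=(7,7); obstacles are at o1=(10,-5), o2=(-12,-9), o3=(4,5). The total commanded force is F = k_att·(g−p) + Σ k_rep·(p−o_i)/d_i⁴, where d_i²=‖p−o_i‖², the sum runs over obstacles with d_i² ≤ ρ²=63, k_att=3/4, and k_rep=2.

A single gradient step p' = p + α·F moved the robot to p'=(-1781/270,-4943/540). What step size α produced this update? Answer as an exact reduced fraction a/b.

α = 1/5

F_att = 3/4·(g−p) = 3/4·(16,19) = (12.0000,14.2500)
o1: d²=410 > ρ²=63 → inactive
o2: d²=18 ≤ ρ²=63; F_rep = 2·(3,-3)/18² = (0.0185,-0.0185)
o3: d²=458 > ρ²=63 → inactive
F = F_att + ΣF_rep = (12.0185,14.2315)
Δp = p'−p = (2.4037,2.8463); α = Δx/Fx = (649/270) / (649/54) = 1/5
check: Δy/Fy = (1537/540) / (1537/108) = 1/5 ✓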